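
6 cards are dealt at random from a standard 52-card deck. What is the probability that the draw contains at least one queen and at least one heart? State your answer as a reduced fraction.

There are C(52,6) = 20358520 possible draws.
By inclusion-exclusion on the complements, draws missing all queens or all hearts: C(48,6) + C(39,6) − C(36,6) = 12271512 + 3262623 − 1947792 = 13586343.
So draws with at least one of each: 20358520 − 13586343 = 6772177, probability 6772177/20358520.

6772177/20358520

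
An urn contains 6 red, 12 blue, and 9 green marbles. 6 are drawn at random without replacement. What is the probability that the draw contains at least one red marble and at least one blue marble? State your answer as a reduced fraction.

47365/59202

There are C(27,6) = 296010 possible draws.
By inclusion-exclusion on the complements, draws missing all red or all blue: C(21,6) + C(15,6) − C(9,6) = 54264 + 5005 − 84 = 59185.
So draws with at least one of each: 296010 − 59185 = 236825, probability 236825/296010 = 47365/59202.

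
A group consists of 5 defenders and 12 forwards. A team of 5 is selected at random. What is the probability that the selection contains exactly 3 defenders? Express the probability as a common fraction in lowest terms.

There are C(17,5) = 6188 ways to choose 5 from 17.
Selections with exactly 3 defenders: choose 3 of the 5 defenders and 2 of the 12 forwards, C(5,3)·C(12,2) = 10·66 = 660.
Probability = 660/6188 = 165/1547.

165/1547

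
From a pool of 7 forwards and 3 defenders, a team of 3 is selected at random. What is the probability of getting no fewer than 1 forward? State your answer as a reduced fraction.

119/120

Total selections: C(10,3) = 120.
The complement is all 3 are defenders: C(3,3) = 1.
Probability = 1 − 1/120 = 119/120.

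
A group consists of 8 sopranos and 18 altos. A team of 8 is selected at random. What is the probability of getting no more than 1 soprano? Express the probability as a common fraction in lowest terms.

Total selections: C(26,8) = 1562275.
Favorable selections (no more than 1 soprano): C(8,0)·C(18,8) + C(8,1)·C(18,7) = 43758 + 254592 = 298350.
Probability = 298350/1562275 = 918/4807.

918/4807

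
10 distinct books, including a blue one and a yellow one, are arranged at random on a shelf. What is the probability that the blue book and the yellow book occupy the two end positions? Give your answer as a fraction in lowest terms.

1/45

There are 10! = 3628800 arrangements.
Place the blue book and the yellow book at the ends in 2 ways, arrange the remaining 8 in 8! = 40320 ways: 2·40320 = 80640.
Probability = 80640/3628800 = 1/45.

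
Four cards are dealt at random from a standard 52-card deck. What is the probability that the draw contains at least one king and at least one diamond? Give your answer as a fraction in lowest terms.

There are C(52,4) = 270725 possible draws.
By inclusion-exclusion on the complements, draws missing all kings or all diamonds: C(48,4) + C(39,4) − C(36,4) = 194580 + 82251 − 58905 = 217926.
So draws with at least one of each: 270725 − 217926 = 52799, probability 52799/270725.

52799/270725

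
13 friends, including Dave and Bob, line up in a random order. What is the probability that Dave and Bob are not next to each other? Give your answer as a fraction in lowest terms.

11/13

There are 13! = 6227020800 arrangements.
Arrangements with Dave and Bob adjacent: 2·12! = 958003200.
So not adjacent: 6227020800 − 958003200 = 5269017600, probability 5269017600/6227020800 = 11/13.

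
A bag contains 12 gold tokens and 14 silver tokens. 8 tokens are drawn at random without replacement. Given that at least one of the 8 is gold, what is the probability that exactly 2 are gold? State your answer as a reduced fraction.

Work in counts. Selections with at least one gold: C(26,8) − C(14,8) = 1562275 − 3003 = 1559272.
Of those, selections where exactly 2 are gold: C(12,2)·C(14,6) = 66·3003 = 198198.
Conditional probability = 198198/1559272 = 693/5452.

693/5452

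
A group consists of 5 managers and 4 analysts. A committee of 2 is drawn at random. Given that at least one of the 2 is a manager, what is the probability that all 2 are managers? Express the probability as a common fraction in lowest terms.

1/3

Work in counts. Selections with at least one manager: C(9,2) − C(4,2) = 36 − 6 = 30.
Of those, selections where all 2 are managers: C(5,2) = 10.
Conditional probability = 10/30 = 1/3.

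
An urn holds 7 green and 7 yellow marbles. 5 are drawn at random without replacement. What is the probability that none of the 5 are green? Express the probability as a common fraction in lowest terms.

There are C(14,5) = 2002 possible selections.
Selections with no green (all yellow): C(7,5) = 21.
Probability = 21/2002 = 3/286.

3/286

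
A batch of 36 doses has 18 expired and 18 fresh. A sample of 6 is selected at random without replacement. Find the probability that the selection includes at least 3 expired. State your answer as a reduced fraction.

3203/4774

There are C(36,6) = 1947792 ways to choose the 6.
Count the complement (fewer than 3 expired): C(18,0)·C(18,6) + C(18,1)·C(18,5) + C(18,2)·C(18,4) = 18564 + 154224 + 468180 = 640968.
Probability = 1 − 640968/1947792 = 1306824/1947792 = 3203/4774.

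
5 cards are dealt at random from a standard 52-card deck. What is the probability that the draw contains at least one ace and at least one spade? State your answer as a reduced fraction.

229297/866320

There are C(52,5) = 2598960 possible draws.
By inclusion-exclusion on the complements, draws missing all aces or all spades: C(48,5) + C(39,5) − C(36,5) = 1712304 + 575757 − 376992 = 1911069.
So draws with at least one of each: 2598960 − 1911069 = 687891, probability 687891/2598960 = 229297/866320.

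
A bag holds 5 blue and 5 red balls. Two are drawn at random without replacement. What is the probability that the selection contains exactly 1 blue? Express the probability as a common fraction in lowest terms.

Total number of selections: C(10,2) = 45.
Selections with exactly 1 blue: choose 1 of the 5 blue and 1 of the 5 red, C(5,1)·C(5,1) = 5·5 = 25.
Probability = 25/45 = 5/9.

5/9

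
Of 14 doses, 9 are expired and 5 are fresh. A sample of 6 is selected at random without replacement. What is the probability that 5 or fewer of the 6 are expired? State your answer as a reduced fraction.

There are C(14,6) = 3003 ways to choose the 6.
The complement is exactly 6 expired: C(9,6)·C(5,0) = 84.
Probability = 1 − 84/3003 = 2919/3003 = 139/143.

139/143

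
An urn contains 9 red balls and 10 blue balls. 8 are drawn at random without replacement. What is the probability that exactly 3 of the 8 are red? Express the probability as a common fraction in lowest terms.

1176/4199

The sample space is all 8-subsets of the 19: C(19,8) = 75582.
Selections with exactly 3 red: choose 3 of the 9 red and 5 of the 10 blue, C(9,3)·C(10,5) = 84·252 = 21168.
Probability = 21168/75582 = 1176/4199.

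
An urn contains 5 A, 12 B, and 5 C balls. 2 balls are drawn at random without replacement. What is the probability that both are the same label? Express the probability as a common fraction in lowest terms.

86/231

There are C(22,2) = 231 ways to draw 2 balls.
All same label: C(5,2) + C(12,2) + C(5,2) = 10 + 66 + 10 = 86.
Probability = 86/231.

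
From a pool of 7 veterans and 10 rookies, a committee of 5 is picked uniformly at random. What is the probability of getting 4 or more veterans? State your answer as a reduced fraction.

53/884

There are C(17,5) = 6188 ways to choose the 5.
Favorable selections (4 or more veterans): C(7,4)·C(10,1) + C(7,5)·C(10,0) = 350 + 21 = 371.
Probability = 371/6188 = 53/884.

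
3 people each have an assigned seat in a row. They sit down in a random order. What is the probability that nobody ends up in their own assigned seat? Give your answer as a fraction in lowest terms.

There are 3! = 6 seatings.
By inclusion-exclusion, seatings with no fixed points: C(3,0)·3! − C(3,1)·2! + C(3,2)·1! − C(3,3)·0! = 2.
Probability = 2/6 = 1/3.

1/3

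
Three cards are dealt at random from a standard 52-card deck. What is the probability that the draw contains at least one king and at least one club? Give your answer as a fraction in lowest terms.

There are C(52,3) = 22100 possible draws.
By inclusion-exclusion on the complements, draws missing all kings or all clubs: C(48,3) + C(39,3) − C(36,3) = 17296 + 9139 − 7140 = 19295.
So draws with at least one of each: 22100 − 19295 = 2805, probability 2805/22100 = 33/260.

33/260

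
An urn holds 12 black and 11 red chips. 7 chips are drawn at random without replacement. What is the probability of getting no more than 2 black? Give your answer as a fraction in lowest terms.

Total selections: C(23,7) = 245157.
Favorable selections (no more than 2 black): C(12,0)·C(11,7) + C(12,1)·C(11,6) + C(12,2)·C(11,5) = 330 + 5544 + 30492 = 36366.
Probability = 36366/245157 = 58/391.

58/391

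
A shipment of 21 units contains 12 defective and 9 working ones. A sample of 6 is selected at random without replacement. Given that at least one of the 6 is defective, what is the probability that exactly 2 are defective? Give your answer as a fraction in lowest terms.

33/215

Work in counts. Selections with at least one defective: C(21,6) − C(9,6) = 54264 − 84 = 54180.
Of those, selections where exactly 2 are defective: C(12,2)·C(9,4) = 66·126 = 8316.
Conditional probability = 8316/54180 = 33/215.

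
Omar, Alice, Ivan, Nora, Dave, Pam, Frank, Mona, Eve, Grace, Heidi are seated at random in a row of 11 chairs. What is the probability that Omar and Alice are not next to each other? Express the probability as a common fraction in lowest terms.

There are 11! = 39916800 arrangements.
Arrangements with Omar and Alice adjacent: 2·10! = 7257600.
So not adjacent: 39916800 − 7257600 = 32659200, probability 32659200/39916800 = 9/11.

9/11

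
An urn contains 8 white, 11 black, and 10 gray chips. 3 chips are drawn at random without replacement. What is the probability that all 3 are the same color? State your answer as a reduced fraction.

There are C(29,3) = 3654 ways to draw 3 chips.
All same color: C(8,3) + C(11,3) + C(10,3) = 56 + 165 + 120 = 341.
Probability = 341/3654.

341/3654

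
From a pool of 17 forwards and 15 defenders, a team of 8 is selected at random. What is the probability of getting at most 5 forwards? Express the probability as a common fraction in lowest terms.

There are C(32,8) = 10518300 ways to choose the 8.
Count the complement (more than 5 forwards): C(17,6)·C(15,2) + C(17,7)·C(15,1) + C(17,8)·C(15,0) = 1299480 + 291720 + 24310 = 1615510.
Probability = 1 − 1615510/10518300 = 8902790/10518300 = 68483/80910.

68483/80910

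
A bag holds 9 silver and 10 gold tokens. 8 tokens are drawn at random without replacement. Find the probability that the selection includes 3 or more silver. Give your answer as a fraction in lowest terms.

Total selections: C(19,8) = 75582.
Favorable selections (3 or more silver): C(9,3)·C(10,5) + C(9,4)·C(10,4) + C(9,5)·C(10,3) + C(9,6)·C(10,2) + C(9,7)·C(10,1) + C(9,8)·C(10,0) = 21168 + 26460 + 15120 + 3780 + 360 + 9 = 66897.
Probability = 66897/75582 = 7433/8398.

7433/8398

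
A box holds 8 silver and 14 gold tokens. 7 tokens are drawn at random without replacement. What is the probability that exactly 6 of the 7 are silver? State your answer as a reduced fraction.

There are C(22,7) = 170544 ways to choose 7 from 22.
Selections with exactly 6 silver: choose 6 of the 8 silver and 1 of the 14 gold, C(8,6)·C(14,1) = 28·14 = 392.
Probability = 392/170544 = 49/21318.

49/21318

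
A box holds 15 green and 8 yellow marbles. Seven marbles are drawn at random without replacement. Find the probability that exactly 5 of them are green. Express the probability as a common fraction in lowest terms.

There are C(23,7) = 245157 ways to choose 7 from 23.
Selections with exactly 5 green: choose 5 of the 15 green and 2 of the 8 yellow, C(15,5)·C(8,2) = 3003·28 = 84084.
Probability = 84084/245157 = 2548/7429.

2548/7429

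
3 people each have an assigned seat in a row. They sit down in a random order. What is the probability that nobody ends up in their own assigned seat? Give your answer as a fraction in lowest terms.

There are 3! = 6 seatings.
By inclusion-exclusion, seatings with no fixed points: C(3,0)·3! − C(3,1)·2! + C(3,2)·1! − C(3,3)·0! = 2.
Probability = 2/6 = 1/3.

1/3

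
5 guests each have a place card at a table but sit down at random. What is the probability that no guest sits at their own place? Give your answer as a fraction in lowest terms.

There are 5! = 120 seatings.
By inclusion-exclusion, seatings with no fixed points: C(5,0)·5! − C(5,1)·4! + C(5,2)·3! − C(5,3)·2! + C(5,4)·1! − C(5,5)·0! = 44.
Probability = 44/120 = 11/30.

11/30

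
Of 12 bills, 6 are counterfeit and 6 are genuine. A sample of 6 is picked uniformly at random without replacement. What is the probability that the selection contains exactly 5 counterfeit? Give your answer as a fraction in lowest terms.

The sample space is all 6-subsets of the 12: C(12,6) = 924.
Selections with exactly 5 counterfeit: choose 5 of the 6 counterfeit and 1 of the 6 genuine, C(6,5)·C(6,1) = 6·6 = 36.
Probability = 36/924 = 3/77.

3/77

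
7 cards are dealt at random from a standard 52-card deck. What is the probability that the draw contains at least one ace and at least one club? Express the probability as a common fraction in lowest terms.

53122231/133784560

There are C(52,7) = 133784560 possible draws.
By inclusion-exclusion on the complements, draws missing all aces or all clubs: C(48,7) + C(39,7) − C(36,7) = 73629072 + 15380937 − 8347680 = 80662329.
So draws with at least one of each: 133784560 − 80662329 = 53122231, probability 53122231/133784560.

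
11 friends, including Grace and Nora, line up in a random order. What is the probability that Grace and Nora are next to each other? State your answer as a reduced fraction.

There are 11! = 39916800 arrangements.
Treat Grace and Nora as a block: 10! arrangements of the blocks × 2 orders within the block = 2·3628800 = 7257600.
Probability = 7257600/39916800 = 2/11.

2/11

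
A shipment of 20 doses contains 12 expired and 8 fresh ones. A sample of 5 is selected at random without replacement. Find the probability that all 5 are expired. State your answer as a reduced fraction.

33/646

There are C(20,5) = 15504 possible selections.
Selections with all expired: C(12,5) = 792.
Probability = 792/15504 = 33/646.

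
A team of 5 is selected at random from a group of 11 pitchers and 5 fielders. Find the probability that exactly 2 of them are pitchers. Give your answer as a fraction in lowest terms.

Total number of selections: C(16,5) = 4368.
Selections with exactly 2 pitchers: choose 2 of the 11 pitchers and 3 of the 5 fielders, C(11,2)·C(5,3) = 55·10 = 550.
Probability = 550/4368 = 275/2184.

275/2184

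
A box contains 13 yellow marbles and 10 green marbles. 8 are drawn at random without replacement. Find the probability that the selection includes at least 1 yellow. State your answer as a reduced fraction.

163423/163438

There are C(23,8) = 490314 ways to choose the 8.
The complement is all 8 are green: C(10,8) = 45.
Probability = 1 − 45/490314 = 490269/490314 = 163423/163438.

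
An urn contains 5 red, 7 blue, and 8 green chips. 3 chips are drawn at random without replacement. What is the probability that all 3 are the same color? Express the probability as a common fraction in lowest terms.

101/1140

There are C(20,3) = 1140 ways to draw 3 chips.
All same color: C(5,3) + C(7,3) + C(8,3) = 10 + 35 + 56 = 101.
Probability = 101/1140.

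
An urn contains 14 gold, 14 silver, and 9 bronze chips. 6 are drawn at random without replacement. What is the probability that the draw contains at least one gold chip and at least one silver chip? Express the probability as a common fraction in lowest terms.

There are C(37,6) = 2324784 possible draws.
By inclusion-exclusion on the complements, draws missing all gold or all silver: C(23,6) + C(23,6) − C(9,6) = 100947 + 100947 − 84 = 201810.
So draws with at least one of each: 2324784 − 201810 = 2122974, probability 2122974/2324784 = 50547/55352.

50547/55352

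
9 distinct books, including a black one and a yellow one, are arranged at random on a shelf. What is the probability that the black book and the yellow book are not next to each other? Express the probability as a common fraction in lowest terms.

There are 9! = 362880 arrangements.
Arrangements with the black book and the yellow book adjacent: 2·8! = 80640.
So not adjacent: 362880 − 80640 = 282240, probability 282240/362880 = 7/9.

7/9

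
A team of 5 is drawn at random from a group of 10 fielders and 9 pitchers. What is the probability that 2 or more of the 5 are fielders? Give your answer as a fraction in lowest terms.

569/646

There are C(19,5) = 11628 ways to choose the 5.
Count the complement (fewer than 2 fielders): C(10,0)·C(9,5) + C(10,1)·C(9,4) = 126 + 1260 = 1386.
Probability = 1 − 1386/11628 = 10242/11628 = 569/646.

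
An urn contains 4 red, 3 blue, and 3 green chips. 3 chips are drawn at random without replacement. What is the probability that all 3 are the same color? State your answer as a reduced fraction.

1/20

There are C(10,3) = 120 ways to draw 3 chips.
All same color: C(4,3) + C(3,3) + C(3,3) = 4 + 1 + 1 = 6.
Probability = 6/120 = 1/20.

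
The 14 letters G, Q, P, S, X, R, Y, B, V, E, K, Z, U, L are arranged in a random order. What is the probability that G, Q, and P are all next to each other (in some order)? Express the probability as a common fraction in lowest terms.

There are 14! = 87178291200 arrangements.
Treat the three as one block: 12! placements × 3! orders within the block = 479001600·6 = 2874009600.
Probability = 2874009600/87178291200 = 3/91.

3/91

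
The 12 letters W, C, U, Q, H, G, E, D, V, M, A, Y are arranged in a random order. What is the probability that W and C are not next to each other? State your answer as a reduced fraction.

There are 12! = 479001600 arrangements.
Arrangements with W and C adjacent: 2·11! = 79833600.
So not adjacent: 479001600 − 79833600 = 399168000, probability 399168000/479001600 = 5/6.

5/6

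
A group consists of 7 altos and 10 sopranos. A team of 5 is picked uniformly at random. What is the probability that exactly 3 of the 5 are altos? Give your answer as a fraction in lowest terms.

The sample space is all 5-subsets of the 17: C(17,5) = 6188.
Selections with exactly 3 altos: choose 3 of the 7 altos and 2 of the 10 sopranos, C(7,3)·C(10,2) = 35·45 = 1575.
Probability = 1575/6188 = 225/884.

225/884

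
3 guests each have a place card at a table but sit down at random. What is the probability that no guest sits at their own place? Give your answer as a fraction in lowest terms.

There are 3! = 6 seatings.
By inclusion-exclusion, seatings with no fixed points: C(3,0)·3! − C(3,1)·2! + C(3,2)·1! − C(3,3)·0! = 2.
Probability = 2/6 = 1/3.

1/3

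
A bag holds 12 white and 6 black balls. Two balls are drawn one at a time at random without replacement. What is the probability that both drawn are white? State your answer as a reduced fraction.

Multiply the conditional probabilities at each draw: 12/18 · 11/17 = 132/306 = 22/51.

22/51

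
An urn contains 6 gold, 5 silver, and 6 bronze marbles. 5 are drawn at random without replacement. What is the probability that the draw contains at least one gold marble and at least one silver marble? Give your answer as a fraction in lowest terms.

There are C(17,5) = 6188 possible draws.
By inclusion-exclusion on the complements, draws missing all gold or all silver: C(11,5) + C(12,5) − C(6,5) = 462 + 792 − 6 = 1248.
So draws with at least one of each: 6188 − 1248 = 4940, probability 4940/6188 = 95/119.

95/119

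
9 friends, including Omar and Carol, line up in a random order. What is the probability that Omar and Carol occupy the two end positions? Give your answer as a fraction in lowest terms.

There are 9! = 362880 arrangements.
Place Omar and Carol at the ends in 2 ways, arrange the remaining 7 in 7! = 5040 ways: 2·5040 = 10080.
Probability = 10080/362880 = 1/36.

1/36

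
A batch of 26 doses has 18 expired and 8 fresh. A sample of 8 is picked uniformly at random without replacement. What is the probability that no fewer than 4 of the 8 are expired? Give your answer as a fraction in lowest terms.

There are C(26,8) = 1562275 ways to choose the 8.
Count the complement (fewer than 4 expired): C(18,0)·C(8,8) + C(18,1)·C(8,7) + C(18,2)·C(8,6) + C(18,3)·C(8,5) = 1 + 144 + 4284 + 45696 = 50125.
Probability = 1 − 50125/1562275 = 1512150/1562275 = 60486/62491.

60486/62491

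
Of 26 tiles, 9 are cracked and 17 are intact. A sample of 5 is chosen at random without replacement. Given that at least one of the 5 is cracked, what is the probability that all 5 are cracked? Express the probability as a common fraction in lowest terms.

Work in counts. Selections with at least one cracked: C(26,5) − C(17,5) = 65780 − 6188 = 59592.
Of those, selections where all 5 are cracked: C(9,5) = 126.
Conditional probability = 126/59592 = 21/9932.

21/9932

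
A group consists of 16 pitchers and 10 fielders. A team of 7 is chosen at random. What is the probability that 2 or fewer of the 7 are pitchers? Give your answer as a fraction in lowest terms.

There are C(26,7) = 657800 ways to choose the 7.
Favorable selections (2 or fewer pitchers): C(16,0)·C(10,7) + C(16,1)·C(10,6) + C(16,2)·C(10,5) = 120 + 3360 + 30240 = 33720.
Probability = 33720/657800 = 843/16445.

843/16445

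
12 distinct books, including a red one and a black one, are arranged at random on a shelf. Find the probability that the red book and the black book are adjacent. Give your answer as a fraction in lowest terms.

There are 12! = 479001600 arrangements.
Treat the red book and the black book as a block: 11! arrangements of the blocks × 2 orders within the block = 2·39916800 = 79833600.
Probability = 79833600/479001600 = 1/6.

1/6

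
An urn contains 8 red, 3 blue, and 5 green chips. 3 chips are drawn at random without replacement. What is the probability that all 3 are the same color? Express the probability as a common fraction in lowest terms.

67/560

There are C(16,3) = 560 ways to draw 3 chips.
All same color: C(8,3) + C(3,3) + C(5,3) = 56 + 1 + 10 = 67.
Probability = 67/560.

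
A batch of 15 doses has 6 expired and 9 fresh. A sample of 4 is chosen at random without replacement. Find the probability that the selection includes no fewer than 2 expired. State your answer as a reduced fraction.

There are C(15,4) = 1365 ways to choose the 4.
Favorable selections (no fewer than 2 expired): C(6,2)·C(9,2) + C(6,3)·C(9,1) + C(6,4)·C(9,0) = 540 + 180 + 15 = 735.
Probability = 735/1365 = 7/13.

7/13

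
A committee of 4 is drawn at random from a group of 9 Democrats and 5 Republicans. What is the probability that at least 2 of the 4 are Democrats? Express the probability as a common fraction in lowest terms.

There are C(14,4) = 1001 ways to choose the 4.
Count the complement (fewer than 2 Democrats): C(9,0)·C(5,4) + C(9,1)·C(5,3) = 5 + 90 = 95.
Probability = 1 − 95/1001 = 906/1001.

906/1001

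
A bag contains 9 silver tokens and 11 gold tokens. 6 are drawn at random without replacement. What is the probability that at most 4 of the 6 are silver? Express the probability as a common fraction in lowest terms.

1243/1292

Total selections: C(20,6) = 38760.
Favorable selections (at most 4 silver): C(9,0)·C(11,6) + C(9,1)·C(11,5) + C(9,2)·C(11,4) + C(9,3)·C(11,3) + C(9,4)·C(11,2) = 462 + 4158 + 11880 + 13860 + 6930 = 37290.
Probability = 37290/38760 = 1243/1292.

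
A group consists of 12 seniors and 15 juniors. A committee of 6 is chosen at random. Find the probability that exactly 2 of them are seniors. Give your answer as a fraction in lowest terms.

Total number of selections: C(27,6) = 296010.
Selections with exactly 2 seniors: choose 2 of the 12 seniors and 4 of the 15 juniors, C(12,2)·C(15,4) = 66·1365 = 90090.
Probability = 90090/296010 = 7/23.

7/23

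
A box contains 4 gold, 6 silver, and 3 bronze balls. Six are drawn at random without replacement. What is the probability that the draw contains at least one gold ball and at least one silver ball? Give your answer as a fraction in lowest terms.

125/132

There are C(13,6) = 1716 possible draws.
By inclusion-exclusion on the complements, draws missing all gold or all silver: C(9,6) + C(7,6) − C(3,6) = 84 + 7 − 0 = 91.
So draws with at least one of each: 1716 − 91 = 1625, probability 1625/1716 = 125/132.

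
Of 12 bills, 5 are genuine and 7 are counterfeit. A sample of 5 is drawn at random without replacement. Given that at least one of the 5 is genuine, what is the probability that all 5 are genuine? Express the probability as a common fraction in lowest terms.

Work in counts. Selections with at least one genuine: C(12,5) − C(7,5) = 792 − 21 = 771.
Of those, selections where all 5 are genuine: C(5,5) = 1.
Conditional probability = 1/771.

1/771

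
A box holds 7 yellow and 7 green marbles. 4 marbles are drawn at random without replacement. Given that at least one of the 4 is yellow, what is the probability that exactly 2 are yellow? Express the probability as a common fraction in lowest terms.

Work in counts. Selections with at least one yellow: C(14,4) − C(7,4) = 1001 − 35 = 966.
Of those, selections where exactly 2 are yellow: C(7,2)·C(7,2) = 21·21 = 441.
Conditional probability = 441/966 = 21/46.

21/46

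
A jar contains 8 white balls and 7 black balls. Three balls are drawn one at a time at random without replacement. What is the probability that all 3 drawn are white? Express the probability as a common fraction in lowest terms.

Multiply the conditional probabilities at each draw: 8/15 · 7/14 · 6/13 = 336/2730 = 8/65.

8/65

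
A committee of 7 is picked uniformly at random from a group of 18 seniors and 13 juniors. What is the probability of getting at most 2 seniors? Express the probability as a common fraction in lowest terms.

1177/13485

Total selections: C(31,7) = 2629575.
Favorable selections (at most 2 seniors): C(18,0)·C(13,7) + C(18,1)·C(13,6) + C(18,2)·C(13,5) = 1716 + 30888 + 196911 = 229515.
Probability = 229515/2629575 = 1177/13485.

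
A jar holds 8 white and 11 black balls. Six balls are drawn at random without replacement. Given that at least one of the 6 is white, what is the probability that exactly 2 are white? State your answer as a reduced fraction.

Work in counts. Selections with at least one white: C(19,6) − C(11,6) = 27132 − 462 = 26670.
Of those, selections where exactly 2 are white: C(8,2)·C(11,4) = 28·330 = 9240.
Conditional probability = 9240/26670 = 44/127.

44/127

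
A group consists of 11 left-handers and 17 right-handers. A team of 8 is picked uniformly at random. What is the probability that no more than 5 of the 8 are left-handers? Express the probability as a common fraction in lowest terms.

1462/1495

Total selections: C(28,8) = 3108105.
Favorable selections (no more than 5 left-handers): C(11,0)·C(17,8) + C(11,1)·C(17,7) + C(11,2)·C(17,6) + C(11,3)·C(17,5) + C(11,4)·C(17,4) + C(11,5)·C(17,3) = 24310 + 213928 + 680680 + 1021020 + 785400 + 314160 = 3039498.
Probability = 3039498/3108105 = 1462/1495.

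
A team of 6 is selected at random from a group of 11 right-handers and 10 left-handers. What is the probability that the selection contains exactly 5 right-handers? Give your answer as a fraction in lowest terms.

Total number of selections: C(21,6) = 54264.
Selections with exactly 5 right-handers: choose 5 of the 11 right-handers and 1 of the 10 left-handers, C(11,5)·C(10,1) = 462·10 = 4620.
Probability = 4620/54264 = 55/646.

55/646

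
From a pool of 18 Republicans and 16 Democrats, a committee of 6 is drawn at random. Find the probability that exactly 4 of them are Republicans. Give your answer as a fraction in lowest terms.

2700/9889

Total number of selections: C(34,6) = 1344904.
Selections with exactly 4 Republicans: choose 4 of the 18 Republicans and 2 of the 16 Democrats, C(18,4)·C(16,2) = 3060·120 = 367200.
Probability = 367200/1344904 = 2700/9889.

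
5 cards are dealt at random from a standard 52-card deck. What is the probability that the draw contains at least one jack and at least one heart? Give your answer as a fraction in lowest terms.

229297/866320

There are C(52,5) = 2598960 possible draws.
By inclusion-exclusion on the complements, draws missing all jacks or all hearts: C(48,5) + C(39,5) − C(36,5) = 1712304 + 575757 − 376992 = 1911069.
So draws with at least one of each: 2598960 − 1911069 = 687891, probability 687891/2598960 = 229297/866320.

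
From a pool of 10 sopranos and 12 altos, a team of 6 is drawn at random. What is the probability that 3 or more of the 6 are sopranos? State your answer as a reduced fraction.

There are C(22,6) = 74613 ways to choose the 6.
Count the complement (fewer than 3 sopranos): C(10,0)·C(12,6) + C(10,1)·C(12,5) + C(10,2)·C(12,4) = 924 + 7920 + 22275 = 31119.
Probability = 1 − 31119/74613 = 43494/74613 = 1318/2261.

1318/2261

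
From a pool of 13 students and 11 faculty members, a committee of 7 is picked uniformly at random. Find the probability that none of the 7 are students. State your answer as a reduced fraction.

There are C(24,7) = 346104 possible selections.
Selections with no students (all faculty members): C(11,7) = 330.
Probability = 330/346104 = 5/5244.

5/5244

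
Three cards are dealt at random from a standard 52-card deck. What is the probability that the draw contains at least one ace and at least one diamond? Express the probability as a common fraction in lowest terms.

There are C(52,3) = 22100 possible draws.
By inclusion-exclusion on the complements, draws missing all aces or all diamonds: C(48,3) + C(39,3) − C(36,3) = 17296 + 9139 − 7140 = 19295.
So draws with at least one of each: 22100 − 19295 = 2805, probability 2805/22100 = 33/260.

33/260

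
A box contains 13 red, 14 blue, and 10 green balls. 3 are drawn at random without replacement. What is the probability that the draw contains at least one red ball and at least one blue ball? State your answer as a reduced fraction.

There are C(37,3) = 7770 possible draws.
By inclusion-exclusion on the complements, draws missing all red or all blue: C(24,3) + C(23,3) − C(10,3) = 2024 + 1771 − 120 = 3675.
So draws with at least one of each: 7770 − 3675 = 4095, probability 4095/7770 = 39/74.

39/74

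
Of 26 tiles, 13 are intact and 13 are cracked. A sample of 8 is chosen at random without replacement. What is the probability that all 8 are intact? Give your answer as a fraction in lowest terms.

There are C(26,8) = 1562275 possible selections.
Selections with all intact: C(13,8) = 1287.
Probability = 1287/1562275 = 9/10925.

9/10925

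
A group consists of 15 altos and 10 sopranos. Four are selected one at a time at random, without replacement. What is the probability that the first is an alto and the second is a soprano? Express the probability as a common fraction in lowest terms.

1/4

Multiply the conditional probabilities at each draw: 15/25 · 10/24 = 150/600 = 1/4.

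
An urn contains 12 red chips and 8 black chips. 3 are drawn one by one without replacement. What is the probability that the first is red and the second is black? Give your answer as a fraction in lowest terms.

Multiply the conditional probabilities at each draw: 12/20 · 8/19 = 96/380 = 24/95.

24/95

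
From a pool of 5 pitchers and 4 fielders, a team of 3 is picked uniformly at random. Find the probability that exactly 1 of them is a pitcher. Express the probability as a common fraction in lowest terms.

5/14

Total number of selections: C(9,3) = 84.
Selections with exactly 1 pitcher: choose 1 of the 5 pitchers and 2 of the 4 fielders, C(5,1)·C(4,2) = 5·6 = 30.
Probability = 30/84 = 5/14.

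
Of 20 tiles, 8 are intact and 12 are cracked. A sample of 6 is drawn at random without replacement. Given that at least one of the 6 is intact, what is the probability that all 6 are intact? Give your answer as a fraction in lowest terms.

7/9459

Work in counts. Selections with at least one intact: C(20,6) − C(12,6) = 38760 − 924 = 37836.
Of those, selections where all 6 are intact: C(8,6) = 28.
Conditional probability = 28/37836 = 7/9459.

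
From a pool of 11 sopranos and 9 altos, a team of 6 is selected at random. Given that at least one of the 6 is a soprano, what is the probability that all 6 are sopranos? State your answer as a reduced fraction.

Work in counts. Selections with at least one soprano: C(20,6) − C(9,6) = 38760 − 84 = 38676.
Of those, selections where all 6 are sopranos: C(11,6) = 462.
Conditional probability = 462/38676 = 7/586.

7/586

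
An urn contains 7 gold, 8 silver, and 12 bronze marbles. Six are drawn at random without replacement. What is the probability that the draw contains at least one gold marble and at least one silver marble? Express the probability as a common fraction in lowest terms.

38507/49335

There are C(27,6) = 296010 possible draws.
By inclusion-exclusion on the complements, draws missing all gold or all silver: C(20,6) + C(19,6) − C(12,6) = 38760 + 27132 − 924 = 64968.
So draws with at least one of each: 296010 − 64968 = 231042, probability 231042/296010 = 38507/49335.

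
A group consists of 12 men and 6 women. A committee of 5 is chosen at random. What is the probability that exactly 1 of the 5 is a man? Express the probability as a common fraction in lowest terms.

5/238

There are C(18,5) = 8568 ways to choose 5 from 18.
Selections with exactly 1 man: choose 1 of the 12 men and 4 of the 6 women, C(12,1)·C(6,4) = 12·15 = 180.
Probability = 180/8568 = 5/238.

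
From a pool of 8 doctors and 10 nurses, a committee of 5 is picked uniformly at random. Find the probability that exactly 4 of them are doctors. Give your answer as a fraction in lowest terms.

There are C(18,5) = 8568 ways to choose 5 from 18.
Selections with exactly 4 doctors: choose 4 of the 8 doctors and 1 of the 10 nurses, C(8,4)·C(10,1) = 70·10 = 700.
Probability = 700/8568 = 25/306.

25/306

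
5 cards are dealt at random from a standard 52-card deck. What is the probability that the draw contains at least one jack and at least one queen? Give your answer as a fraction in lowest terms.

There are C(52,5) = 2598960 possible draws.
By inclusion-exclusion on the complements, draws missing all jacks or all queens: C(48,5) + C(48,5) − C(44,5) = 1712304 + 1712304 − 1086008 = 2338600.
So draws with at least one of each: 2598960 − 2338600 = 260360, probability 260360/2598960 = 6509/64974.

6509/64974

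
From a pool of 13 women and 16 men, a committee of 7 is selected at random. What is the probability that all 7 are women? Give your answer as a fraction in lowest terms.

11/10005

There are C(29,7) = 1560780 possible selections.
Selections with all women: C(13,7) = 1716.
Probability = 1716/1560780 = 11/10005.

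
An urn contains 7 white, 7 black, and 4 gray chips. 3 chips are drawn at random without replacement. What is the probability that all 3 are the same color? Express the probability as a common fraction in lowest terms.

37/408

There are C(18,3) = 816 ways to draw 3 chips.
All same color: C(7,3) + C(7,3) + C(4,3) = 35 + 35 + 4 = 74.
Probability = 74/816 = 37/408.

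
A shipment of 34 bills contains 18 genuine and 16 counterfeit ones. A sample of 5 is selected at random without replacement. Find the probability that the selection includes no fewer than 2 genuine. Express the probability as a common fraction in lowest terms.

591/682

There are C(34,5) = 278256 ways to choose the 5.
Count the complement (fewer than 2 genuine): C(18,0)·C(16,5) + C(18,1)·C(16,4) = 4368 + 32760 = 37128.
Probability = 1 − 37128/278256 = 241128/278256 = 591/682.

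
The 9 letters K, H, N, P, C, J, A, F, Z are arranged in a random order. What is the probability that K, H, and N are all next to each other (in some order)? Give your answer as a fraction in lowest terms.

1/12

There are 9! = 362880 arrangements.
Treat the three as one block: 7! placements × 3! orders within the block = 5040·6 = 30240.
Probability = 30240/362880 = 1/12.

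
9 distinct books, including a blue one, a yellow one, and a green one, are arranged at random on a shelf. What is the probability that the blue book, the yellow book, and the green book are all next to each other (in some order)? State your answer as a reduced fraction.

There are 9! = 362880 arrangements.
Treat the three as one block: 7! placements × 3! orders within the block = 5040·6 = 30240.
Probability = 30240/362880 = 1/12.

1/12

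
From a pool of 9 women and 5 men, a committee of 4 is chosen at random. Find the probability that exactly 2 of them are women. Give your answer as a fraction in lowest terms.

There are C(14,4) = 1001 ways to choose 4 from 14.
Selections with exactly 2 women: choose 2 of the 9 women and 2 of the 5 men, C(9,2)·C(5,2) = 36·10 = 360.
Probability = 360/1001.

360/1001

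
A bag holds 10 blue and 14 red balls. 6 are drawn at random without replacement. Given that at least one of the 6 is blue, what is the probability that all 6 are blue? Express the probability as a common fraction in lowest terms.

Work in counts. Selections with at least one blue: C(24,6) − C(14,6) = 134596 − 3003 = 131593.
Of those, selections where all 6 are blue: C(10,6) = 210.
Conditional probability = 210/131593 = 30/18799.

30/18799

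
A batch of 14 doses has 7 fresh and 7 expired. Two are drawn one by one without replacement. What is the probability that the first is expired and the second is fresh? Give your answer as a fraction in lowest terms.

Multiply the conditional probabilities at each draw: 7/14 · 7/13 = 49/182 = 7/26.

7/26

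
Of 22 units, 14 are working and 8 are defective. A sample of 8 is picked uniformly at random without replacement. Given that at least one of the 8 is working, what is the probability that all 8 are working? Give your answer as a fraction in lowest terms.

3003/319769

Work in counts. Selections with at least one working: C(22,8) − C(8,8) = 319770 − 1 = 319769.
Of those, selections where all 8 are working: C(14,8) = 3003.
Conditional probability = 3003/319769.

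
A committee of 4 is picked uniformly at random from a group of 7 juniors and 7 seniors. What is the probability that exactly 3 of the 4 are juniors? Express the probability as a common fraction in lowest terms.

35/143

Total number of selections: C(14,4) = 1001.
Selections with exactly 3 juniors: choose 3 of the 7 juniors and 1 of the 7 seniors, C(7,3)·C(7,1) = 35·7 = 245.
Probability = 245/1001 = 35/143.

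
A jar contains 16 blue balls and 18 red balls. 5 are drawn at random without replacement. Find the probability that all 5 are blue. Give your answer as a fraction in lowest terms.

There are C(34,5) = 278256 possible selections.
Selections with all blue: C(16,5) = 4368.
Probability = 4368/278256 = 91/5797.

91/5797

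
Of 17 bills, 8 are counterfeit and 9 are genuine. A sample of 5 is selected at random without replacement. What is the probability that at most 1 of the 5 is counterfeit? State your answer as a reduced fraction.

There are C(17,5) = 6188 ways to choose the 5.
Favorable selections (at most 1 counterfeit): C(8,0)·C(9,5) + C(8,1)·C(9,4) = 126 + 1008 = 1134.
Probability = 1134/6188 = 81/442.

81/442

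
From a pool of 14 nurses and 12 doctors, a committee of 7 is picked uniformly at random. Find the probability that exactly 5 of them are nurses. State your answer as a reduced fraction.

The sample space is all 7-subsets of the 26: C(26,7) = 657800.
Selections with exactly 5 nurses: choose 5 of the 14 nurses and 2 of the 12 doctors, C(14,5)·C(12,2) = 2002·66 = 132132.
Probability = 132132/657800 = 231/1150.

231/1150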